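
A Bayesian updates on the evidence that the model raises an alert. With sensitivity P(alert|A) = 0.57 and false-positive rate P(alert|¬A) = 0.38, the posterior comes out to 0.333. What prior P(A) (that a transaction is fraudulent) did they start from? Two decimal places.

P(A) = 0.25

Bayes' rule in odds form gives O(A|E) = O(A)·[P(E|A)/P(E|¬A)], hence O(A) = O(A|E)/LR.
Posterior odds = 0.333/(1−0.333) = 0.4993. LR = 0.57/0.38 = 1.5000.
Prior odds = 0.4993/1.5000 = 0.3329, so P(A) = 0.3329/(1+0.3329) ≈ 0.25.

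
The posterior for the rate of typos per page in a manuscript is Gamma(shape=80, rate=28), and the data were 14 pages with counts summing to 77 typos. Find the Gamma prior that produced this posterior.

Gamma(shape=3, rate=14)

Gamma–Poisson conjugacy: posterior shape = α + Σxᵢ, posterior rate = β + n.
So α = 80 − 77 = 3 and β = 28 − 14 = 14.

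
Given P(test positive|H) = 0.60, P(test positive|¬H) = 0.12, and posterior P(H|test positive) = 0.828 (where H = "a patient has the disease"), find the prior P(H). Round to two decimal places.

P(H) = 0.49

Bayes' rule in odds form gives O(H|E) = O(H)·[P(E|H)/P(E|¬H)], hence O(H) = O(H|E)/LR.
Posterior odds = 0.828/(1−0.828) = 4.8140. LR = 0.60/0.12 = 5.0000.
Prior odds = 4.8140/5.0000 = 0.9628, so P(H) = 0.9628/(1+0.9628) ≈ 0.49.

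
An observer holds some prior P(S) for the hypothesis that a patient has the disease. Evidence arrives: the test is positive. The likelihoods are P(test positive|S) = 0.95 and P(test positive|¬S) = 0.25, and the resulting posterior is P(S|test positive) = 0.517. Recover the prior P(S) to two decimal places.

Bayes' rule in odds form gives O(S|E) = O(S)·[P(E|S)/P(E|¬S)], hence O(S) = O(S|E)/LR.
Posterior odds = 0.517/(1−0.517) = 1.0704. LR = 0.95/0.25 = 3.8000.
Prior odds = 1.0704/3.8000 = 0.2817, so P(S) = 0.2817/(1+0.2817) ≈ 0.22.

P(S) = 0.22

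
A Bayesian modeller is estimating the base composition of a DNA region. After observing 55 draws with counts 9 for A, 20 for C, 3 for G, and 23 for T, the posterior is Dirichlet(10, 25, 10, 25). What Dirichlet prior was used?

Dirichlet(1, 5, 7, 2)

For a Dirichlet(α) prior with multinomial counts c, the posterior is Dirichlet(α + c) componentwise.
Subtract each count from the matching posterior parameter: 10−9=1, 25−20=5, 10−3=7, 25−23=2.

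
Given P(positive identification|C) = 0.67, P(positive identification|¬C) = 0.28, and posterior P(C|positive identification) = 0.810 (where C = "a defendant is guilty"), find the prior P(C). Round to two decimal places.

Bayes' rule in odds form gives O(C|E) = O(C)·[P(E|C)/P(E|¬C)], hence O(C) = O(C|E)/LR.
Posterior odds = 0.810/(1−0.810) = 4.2632. LR = 0.67/0.28 = 2.3929.
Prior odds = 4.2632/2.3929 = 1.7816, so P(C) = 1.7816/(1+1.7816) ≈ 0.64.

P(C) = 0.64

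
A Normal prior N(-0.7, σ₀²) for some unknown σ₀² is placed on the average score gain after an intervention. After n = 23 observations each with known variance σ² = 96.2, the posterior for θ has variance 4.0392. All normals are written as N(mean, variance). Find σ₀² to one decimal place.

Posterior precision equals prior precision plus data precision: 1/σ_n² = 1/σ₀² + n/σ².
So 1/σ₀² = 1/4.0392 − 23/96.2 = 0.247574 − 0.239085 = 0.008489.
Hence σ₀² = 1/0.008489 ≈ 117.8.

σ₀² = 117.8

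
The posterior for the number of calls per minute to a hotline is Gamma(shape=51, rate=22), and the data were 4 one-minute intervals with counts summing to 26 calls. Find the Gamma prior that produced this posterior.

A Gamma(α, β) prior (rate parametrization) on a Poisson rate with n observations summing to S gives posterior Gamma(α+S, β+n).
So α = 51 − 26 = 25 and β = 22 − 4 = 18.

Gamma(shape=25, rate=18)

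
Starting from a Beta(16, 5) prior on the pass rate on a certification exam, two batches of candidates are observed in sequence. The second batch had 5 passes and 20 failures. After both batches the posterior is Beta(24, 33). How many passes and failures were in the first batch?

Because Beta–binomial updating is additive in the counts, the combined data contributed (α_post−α_prior, β_post−β_prior) successes and failures.
Total across both batches: 24−16=8 passes, 33−5=28 failures.
Subtract the second batch: 8−5=3 passes and 28−20=8 failures.

3 passes and 8 failures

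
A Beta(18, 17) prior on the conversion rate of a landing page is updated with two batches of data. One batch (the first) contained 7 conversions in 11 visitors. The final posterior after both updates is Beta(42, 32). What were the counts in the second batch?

17 conversions and 11 bounces

Because Beta–binomial updating is additive in the counts, the combined data contributed (α_post−α_prior, β_post−β_prior) successes and failures.
Total across both batches: 42−18=24 conversions, 32−17=15 bounces.
Subtract the first batch: 24−7=17 conversions and 15−4=11 bounces.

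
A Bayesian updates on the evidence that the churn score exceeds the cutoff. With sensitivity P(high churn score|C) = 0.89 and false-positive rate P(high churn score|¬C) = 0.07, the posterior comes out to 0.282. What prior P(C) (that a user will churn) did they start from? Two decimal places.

Bayes' rule in odds form gives O(C|E) = O(C)·[P(E|C)/P(E|¬C)], hence O(C) = O(C|E)/LR.
Posterior odds = 0.282/(1−0.282) = 0.3928. LR = 0.89/0.07 = 12.7143.
Prior odds = 0.3928/12.7143 = 0.0309, so P(C) = 0.0309/(1+0.0309) ≈ 0.03.

P(C) = 0.03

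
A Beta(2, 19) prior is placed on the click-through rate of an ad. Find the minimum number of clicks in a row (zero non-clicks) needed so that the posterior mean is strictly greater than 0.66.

After k clicks and 0 non-clicks the posterior is Beta(2+k, 19), with mean (2+k)/(2+19+k).
Set (2+k)/(21+k) > 0.66 and solve: k > (0.66·21 − 2)/(1 − 0.66) = 34.882.
The smallest integer exceeding 34.882 is 35.

k = 35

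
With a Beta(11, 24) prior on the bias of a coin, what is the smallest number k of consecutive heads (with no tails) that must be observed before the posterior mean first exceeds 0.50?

After k heads and 0 tails the posterior is Beta(11+k, 24), with mean (11+k)/(11+24+k).
Set (11+k)/(35+k) > 0.50 and solve: k > (0.50·35 − 11)/(1 − 0.50) = 13.000.
The smallest integer exceeding 13.000 is 14, and checking k=14: (25)/(49) = 0.5102 > 0.50.

k = 14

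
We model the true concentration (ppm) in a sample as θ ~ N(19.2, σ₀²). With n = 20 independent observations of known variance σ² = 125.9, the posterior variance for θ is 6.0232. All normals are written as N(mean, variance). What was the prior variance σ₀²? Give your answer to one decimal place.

σ₀² = 139.5

Posterior precision equals prior precision plus data precision: 1/σ_n² = 1/σ₀² + n/σ².
So 1/σ₀² = 1/6.0232 − 20/125.9 = 0.166025 − 0.158856 = 0.007169.
Hence σ₀² = 1/0.007169 ≈ 139.5.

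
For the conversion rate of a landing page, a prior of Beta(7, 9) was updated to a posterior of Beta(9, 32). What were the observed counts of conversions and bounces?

A Beta(a, b) prior with s successes and f failures in binomial data gives a Beta(a+s, b+f) posterior.
Match parameters: s=9−7=2, f=32−9=23.

2 conversions and 23 bounces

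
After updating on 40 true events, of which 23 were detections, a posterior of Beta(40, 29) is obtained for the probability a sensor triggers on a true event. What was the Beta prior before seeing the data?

A Beta(α, β) prior with s successes and f failures in binomial data gives a Beta(α+s, β+f) posterior.
Subtract the data counts: 40−23=17, 29−17=12.

Beta(17, 12)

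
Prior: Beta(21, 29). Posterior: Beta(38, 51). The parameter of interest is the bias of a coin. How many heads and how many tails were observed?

17 heads and 22 tails

A Beta(a, b) prior with s successes and f failures in binomial data gives a Beta(a+s, b+f) posterior.
Match parameters: s=38−21=17, f=51−29=22.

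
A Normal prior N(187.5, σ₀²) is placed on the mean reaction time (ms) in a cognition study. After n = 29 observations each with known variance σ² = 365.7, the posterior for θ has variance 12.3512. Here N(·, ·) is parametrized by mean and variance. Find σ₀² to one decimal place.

σ₀² = 601.0

For the Normal–Normal model with known σ², precisions add: τ_n = τ₀ + n/σ².
So 1/σ₀² = 1/12.3512 − 29/365.7 = 0.080964 − 0.079300 = 0.001664.
Hence σ₀² = 1/0.001664 ≈ 601.0.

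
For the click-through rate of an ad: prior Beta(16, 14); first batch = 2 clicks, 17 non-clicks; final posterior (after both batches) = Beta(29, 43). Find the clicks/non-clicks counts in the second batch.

Because Beta–binomial updating is additive in the counts, the combined data contributed (α_post−α_prior, β_post−β_prior) successes and failures.
Total across both batches: 29−16=13 clicks, 43−14=29 non-clicks.
Subtract the first batch: 13−2=11 clicks and 29−17=12 non-clicks.

11 clicks and 12 non-clicks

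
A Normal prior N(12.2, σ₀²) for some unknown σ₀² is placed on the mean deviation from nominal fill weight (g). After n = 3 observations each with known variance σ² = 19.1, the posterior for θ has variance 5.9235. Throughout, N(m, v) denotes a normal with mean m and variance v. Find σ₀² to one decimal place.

σ₀² = 85.1

For the Normal–Normal model with known σ², precisions add: τ_n = τ₀ + n/σ².
So 1/σ₀² = 1/5.9235 − 3/19.1 = 0.168819 − 0.157068 = 0.011751.
Hence σ₀² = 1/0.011751 ≈ 85.1.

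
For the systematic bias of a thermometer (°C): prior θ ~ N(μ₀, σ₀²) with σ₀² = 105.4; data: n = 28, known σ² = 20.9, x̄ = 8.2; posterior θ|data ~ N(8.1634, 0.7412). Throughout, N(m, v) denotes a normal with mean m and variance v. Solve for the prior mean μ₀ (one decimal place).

μ₀ = 3.0

The posterior mean is a precision-weighted average: μ_n = (τ₀μ₀ + τ_data·x̄)/(τ₀+τ_data), with τ₀=1/σ₀² and τ_data=n/σ².
Here τ₀ = 1/105.4 = 0.009488 and τ_data = 28/20.9 = 1.339713, so τ_n = 1.349201.
Rearranging for μ₀: μ₀ = (μ_n·τ_n − τ_data·x̄)/τ₀ = (8.1634·1.349201 − 1.339713·8.2) / 0.009488 = 0.028421/0.009488 ≈ 3.0.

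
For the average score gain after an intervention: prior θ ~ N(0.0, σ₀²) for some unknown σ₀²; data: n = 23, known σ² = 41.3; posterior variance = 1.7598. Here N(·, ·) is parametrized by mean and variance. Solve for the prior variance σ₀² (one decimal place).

σ₀² = 88.1

For the Normal–Normal model with known σ², precisions add: τ_n = τ₀ + n/σ².
So 1/σ₀² = 1/1.7598 − 23/41.3 = 0.568246 − 0.556901 = 0.011345.
Hence σ₀² = 1/0.011345 ≈ 88.1.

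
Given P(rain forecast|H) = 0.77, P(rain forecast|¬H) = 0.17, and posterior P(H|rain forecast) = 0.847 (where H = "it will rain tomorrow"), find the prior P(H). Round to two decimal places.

P(H) = 0.55

In odds form, posterior odds = prior odds × likelihood ratio, so prior odds = posterior odds ÷ LR.
Posterior odds = 0.847/(1−0.847) = 5.5359. LR = 0.77/0.17 = 4.5294.
Prior odds = 5.5359/4.5294 = 1.2222, so P(H) = 1.2222/(1+1.2222) ≈ 0.55.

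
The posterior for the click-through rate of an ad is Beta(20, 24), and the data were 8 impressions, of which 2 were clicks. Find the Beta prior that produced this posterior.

Beta(18, 18)

A Beta(a, b) prior with s successes and f failures in binomial data gives a Beta(a+s, b+f) posterior.
Subtract the data counts: 20−2=18, 24−6=18.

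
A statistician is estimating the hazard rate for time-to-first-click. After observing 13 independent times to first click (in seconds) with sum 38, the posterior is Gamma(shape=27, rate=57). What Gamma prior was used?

For an exponential likelihood with a Gamma(α, β) prior on the rate, n observations with total T give posterior Gamma(α+n, β+T).
So α = 27 − 13 = 14 and β = 57 − 38 = 19.

Gamma(shape=14, rate=19)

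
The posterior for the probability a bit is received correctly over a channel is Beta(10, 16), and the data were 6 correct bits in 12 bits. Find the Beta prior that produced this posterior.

Beta(4, 10)

A Beta(a, b) prior with s successes and f failures in binomial data gives a Beta(a+s, b+f) posterior.
Subtract the data counts: 10−6=4, 16−6=10.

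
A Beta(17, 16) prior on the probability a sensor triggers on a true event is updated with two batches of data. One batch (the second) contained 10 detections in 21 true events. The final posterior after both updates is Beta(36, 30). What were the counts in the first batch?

Because Beta–binomial updating is additive in the counts, the combined data contributed (α_post−α_prior, β_post−β_prior) successes and failures.
Total across both batches: 36−17=19 detections, 30−16=14 misses.
Subtract the second batch: 19−10=9 detections and 14−11=3 misses.

9 detections and 3 misses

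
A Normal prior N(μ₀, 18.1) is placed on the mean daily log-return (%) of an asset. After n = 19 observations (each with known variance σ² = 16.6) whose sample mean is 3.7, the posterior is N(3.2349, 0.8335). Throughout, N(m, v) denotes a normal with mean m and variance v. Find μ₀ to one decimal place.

μ₀ = -6.4

With known observation variance, the Normal–Normal posterior has precision τ_n = τ₀ + n/σ² and mean μ_n = (τ₀μ₀ + (n/σ²)x̄)/τ_n.
Here τ₀ = 1/18.1 = 0.055249 and τ_data = 19/16.6 = 1.144578, so τ_n = 1.199827.
Rearranging for μ₀: μ₀ = (μ_n·τ_n − τ_data·x̄)/τ₀ = (3.2349·1.199827 − 1.144578·3.7) / 0.055249 = -0.353618/0.055249 ≈ -6.4.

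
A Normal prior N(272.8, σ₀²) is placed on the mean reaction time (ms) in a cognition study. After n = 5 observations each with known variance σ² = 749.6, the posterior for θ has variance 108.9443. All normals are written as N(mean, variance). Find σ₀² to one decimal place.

Posterior precision equals prior precision plus data precision: 1/σ_n² = 1/σ₀² + n/σ².
So 1/σ₀² = 1/108.9443 − 5/749.6 = 0.009179 − 0.006670 = 0.002509.
Hence σ₀² = 1/0.002509 ≈ 398.6.

σ₀² = 398.6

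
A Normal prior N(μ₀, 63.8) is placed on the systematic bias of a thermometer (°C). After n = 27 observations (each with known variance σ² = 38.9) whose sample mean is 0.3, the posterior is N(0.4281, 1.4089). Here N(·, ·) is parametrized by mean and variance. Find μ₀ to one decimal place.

With known observation variance, the Normal–Normal posterior has precision τ_n = τ₀ + n/σ² and mean μ_n = (τ₀μ₀ + (n/σ²)x̄)/τ_n.
Here τ₀ = 1/63.8 = 0.015674 and τ_data = 27/38.9 = 0.694087, so τ_n = 0.709761.
Rearranging for μ₀: μ₀ = (μ_n·τ_n − τ_data·x̄)/τ₀ = (0.4281·0.709761 − 0.694087·0.3) / 0.015674 = 0.095623/0.015674 ≈ 6.1.

μ₀ = 6.1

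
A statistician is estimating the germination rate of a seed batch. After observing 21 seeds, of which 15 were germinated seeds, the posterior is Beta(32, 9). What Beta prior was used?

A Beta(a, b) prior with s successes and f failures in binomial data gives a Beta(a+s, b+f) posterior.
So a = 32 − 15 = 17 and b = 9 − 6 = 3.

Beta(17, 3)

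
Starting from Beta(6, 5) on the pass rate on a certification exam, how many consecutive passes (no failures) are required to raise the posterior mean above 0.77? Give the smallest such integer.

k = 11

After k passes and 0 failures the posterior is Beta(6+k, 5), with mean (6+k)/(6+5+k).
Set (6+k)/(11+k) > 0.77 and solve: k > (0.77·11 − 6)/(1 − 0.77) = 10.739.
The smallest integer exceeding 10.739 is 11, and checking k=11: (17)/(22) = 0.7727 > 0.77.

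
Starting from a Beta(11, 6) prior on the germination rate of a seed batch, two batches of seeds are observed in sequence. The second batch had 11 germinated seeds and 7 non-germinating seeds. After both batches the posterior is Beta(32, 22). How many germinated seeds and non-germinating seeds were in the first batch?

Sequential conjugate updates are equivalent to a single update on the pooled data, so total successes = posterior α − prior α and total failures = posterior β − prior β.
Total across both batches: 32−11=21 germinated seeds, 22−6=16 non-germinating seeds.
Subtract the second batch: 21−11=10 germinated seeds and 16−7=9 non-germinating seeds.

10 germinated seeds and 9 non-germinating seeds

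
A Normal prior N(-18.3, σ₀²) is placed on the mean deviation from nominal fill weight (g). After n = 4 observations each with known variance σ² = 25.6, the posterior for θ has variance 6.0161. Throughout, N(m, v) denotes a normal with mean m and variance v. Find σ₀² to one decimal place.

σ₀² = 100.3

Posterior precision equals prior precision plus data precision: 1/σ_n² = 1/σ₀² + n/σ².
So 1/σ₀² = 1/6.0161 − 4/25.6 = 0.166221 − 0.156250 = 0.009971.
Hence σ₀² = 1/0.009971 ≈ 100.3.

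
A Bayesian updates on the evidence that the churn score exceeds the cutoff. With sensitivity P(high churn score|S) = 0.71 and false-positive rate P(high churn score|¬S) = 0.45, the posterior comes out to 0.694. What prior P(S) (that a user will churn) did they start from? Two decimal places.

In odds form, posterior odds = prior odds × likelihood ratio, so prior odds = posterior odds ÷ LR.
Posterior odds = 0.694/(1−0.694) = 2.2680. LR = 0.71/0.45 = 1.5778.
Prior odds = 2.2680/1.5778 = 1.4374, so P(S) = 1.4374/(1+1.4374) ≈ 0.59.

P(S) = 0.59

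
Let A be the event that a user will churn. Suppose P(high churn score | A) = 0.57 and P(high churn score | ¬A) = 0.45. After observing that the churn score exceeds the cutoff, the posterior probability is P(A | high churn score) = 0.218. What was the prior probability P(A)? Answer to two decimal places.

In odds form, posterior odds = prior odds × likelihood ratio, so prior odds = posterior odds ÷ LR.
Posterior odds = 0.218/(1−0.218) = 0.2788. LR = 0.57/0.45 = 1.2667.
Prior odds = 0.2788/1.2667 = 0.2201, so P(A) = 0.2201/(1+0.2201) ≈ 0.18.

P(A) = 0.18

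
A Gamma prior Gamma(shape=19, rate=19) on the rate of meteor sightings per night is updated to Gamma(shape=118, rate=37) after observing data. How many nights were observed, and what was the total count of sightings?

n = 18 nights with total 99 sightings

A Gamma(α, β) prior (rate parametrization) on a Poisson rate with n observations summing to S gives posterior Gamma(α+S, β+n).
Matching: Σxᵢ = 118 − 19 = 99 and n = 37 − 19 = 18.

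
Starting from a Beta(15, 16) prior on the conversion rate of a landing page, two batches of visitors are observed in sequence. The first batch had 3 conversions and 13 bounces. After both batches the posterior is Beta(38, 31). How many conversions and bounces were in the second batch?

Because Beta–binomial updating is additive in the counts, the combined data contributed (α_post−α_prior, β_post−β_prior) successes and failures.
Total across both batches: 38−15=23 conversions, 31−16=15 bounces.
Subtract the first batch: 23−3=20 conversions and 15−13=2 bounces.

20 conversions and 2 bounces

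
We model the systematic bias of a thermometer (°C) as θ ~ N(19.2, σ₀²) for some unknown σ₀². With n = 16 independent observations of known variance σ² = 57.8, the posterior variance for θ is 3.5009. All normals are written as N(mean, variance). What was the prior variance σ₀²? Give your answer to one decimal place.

Posterior precision equals prior precision plus data precision: 1/σ_n² = 1/σ₀² + n/σ².
So 1/σ₀² = 1/3.5009 − 16/57.8 = 0.285641 − 0.276817 = 0.008824.
Hence σ₀² = 1/0.008824 ≈ 113.3.

σ₀² = 113.3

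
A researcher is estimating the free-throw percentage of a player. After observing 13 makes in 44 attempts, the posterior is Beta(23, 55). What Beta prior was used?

Under Beta–binomial conjugacy the posterior parameters are (a+s, b+f).
Subtract the data counts: 23−13=10, 55−31=24.

Beta(10, 24)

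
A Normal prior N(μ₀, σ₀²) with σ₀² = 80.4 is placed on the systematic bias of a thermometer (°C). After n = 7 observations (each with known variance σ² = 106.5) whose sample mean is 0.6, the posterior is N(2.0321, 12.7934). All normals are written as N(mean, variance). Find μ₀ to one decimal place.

With known observation variance, the Normal–Normal posterior has precision τ_n = τ₀ + n/σ² and mean μ_n = (τ₀μ₀ + (n/σ²)x̄)/τ_n.
Here τ₀ = 1/80.4 = 0.012438 and τ_data = 7/106.5 = 0.065728, so τ_n = 0.078166.
Rearranging for μ₀: μ₀ = (μ_n·τ_n − τ_data·x̄)/τ₀ = (2.0321·0.078166 − 0.065728·0.6) / 0.012438 = 0.119404/0.012438 ≈ 9.6.

μ₀ = 9.6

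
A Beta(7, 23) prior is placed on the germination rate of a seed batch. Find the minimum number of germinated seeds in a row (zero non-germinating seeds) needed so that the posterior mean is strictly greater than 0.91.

After k germinated seeds and 0 non-germinating seeds the posterior is Beta(7+k, 23), with mean (7+k)/(7+23+k).
Set (7+k)/(30+k) > 0.91 and solve: k > (0.91·30 − 7)/(1 − 0.91) = 225.556.
The smallest integer exceeding 225.556 is 226.

k = 226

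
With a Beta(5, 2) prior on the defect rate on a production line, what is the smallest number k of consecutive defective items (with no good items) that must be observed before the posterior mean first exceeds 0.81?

After k defective items and 0 good items the posterior is Beta(5+k, 2), with mean (5+k)/(5+2+k).
Set (5+k)/(7+k) > 0.81 and solve: k > (0.81·7 − 5)/(1 − 0.81) = 3.526.
The smallest integer exceeding 3.526 is 4.

k = 4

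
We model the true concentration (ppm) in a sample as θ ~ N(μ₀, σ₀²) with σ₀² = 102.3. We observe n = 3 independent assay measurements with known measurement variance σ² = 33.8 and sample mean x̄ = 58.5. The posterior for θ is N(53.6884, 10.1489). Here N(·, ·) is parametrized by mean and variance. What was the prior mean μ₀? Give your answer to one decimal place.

μ₀ = 10.0

With known observation variance, the Normal–Normal posterior has precision τ_n = τ₀ + n/σ² and mean μ_n = (τ₀μ₀ + (n/σ²)x̄)/τ_n.
Here τ₀ = 1/102.3 = 0.009775 and τ_data = 3/33.8 = 0.088757, so τ_n = 0.098532.
Rearranging for μ₀: μ₀ = (μ_n·τ_n − τ_data·x̄)/τ₀ = (53.6884·0.098532 − 0.088757·58.5) / 0.009775 = 0.097741/0.009775 ≈ 10.0.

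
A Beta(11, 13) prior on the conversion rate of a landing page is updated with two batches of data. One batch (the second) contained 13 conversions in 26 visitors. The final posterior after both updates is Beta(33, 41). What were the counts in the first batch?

Sequential conjugate updates are equivalent to a single update on the pooled data, so total successes = posterior α − prior α and total failures = posterior β − prior β.
Total across both batches: 33−11=22 conversions, 41−13=28 bounces.
Subtract the second batch: 22−13=9 conversions and 28−13=15 bounces.

9 conversions and 15 bounces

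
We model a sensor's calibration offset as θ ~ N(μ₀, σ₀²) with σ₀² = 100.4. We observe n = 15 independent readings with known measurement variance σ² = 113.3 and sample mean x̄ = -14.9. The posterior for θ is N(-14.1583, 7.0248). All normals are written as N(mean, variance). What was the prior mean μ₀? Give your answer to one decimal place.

The posterior mean is a precision-weighted average: μ_n = (τ₀μ₀ + τ_data·x̄)/(τ₀+τ_data), with τ₀=1/σ₀² and τ_data=n/σ².
Here τ₀ = 1/100.4 = 0.009960 and τ_data = 15/113.3 = 0.132392, so τ_n = 0.142352.
Rearranging for μ₀: μ₀ = (μ_n·τ_n − τ_data·x̄)/τ₀ = (-14.1583·0.142352 − 0.132392·-14.9) / 0.009960 = -0.042822/0.009960 ≈ -4.3.

μ₀ = -4.3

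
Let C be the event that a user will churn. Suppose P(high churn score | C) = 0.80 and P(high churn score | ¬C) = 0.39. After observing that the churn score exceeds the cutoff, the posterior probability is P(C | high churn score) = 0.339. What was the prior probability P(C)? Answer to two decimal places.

P(C) = 0.20

In odds form, posterior odds = prior odds × likelihood ratio, so prior odds = posterior odds ÷ LR.
Posterior odds = 0.339/(1−0.339) = 0.5129. LR = 0.80/0.39 = 2.0513.
Prior odds = 0.5129/2.0513 = 0.2500, so P(C) = 0.2500/(1+0.2500) ≈ 0.20.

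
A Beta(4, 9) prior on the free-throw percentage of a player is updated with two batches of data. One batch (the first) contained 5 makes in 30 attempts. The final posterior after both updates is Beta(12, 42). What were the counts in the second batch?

3 makes and 8 misses

Because Beta–binomial updating is additive in the counts, the combined data contributed (α_post−α_prior, β_post−β_prior) successes and failures.
Total across both batches: 12−4=8 makes, 42−9=33 misses.
Subtract the first batch: 8−5=3 makes and 33−25=8 misses.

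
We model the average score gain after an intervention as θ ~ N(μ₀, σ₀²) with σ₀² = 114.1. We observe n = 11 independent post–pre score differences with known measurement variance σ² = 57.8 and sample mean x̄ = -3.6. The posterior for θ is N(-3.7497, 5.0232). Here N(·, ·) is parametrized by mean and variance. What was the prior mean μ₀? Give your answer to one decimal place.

μ₀ = -7.0

The posterior mean is a precision-weighted average: μ_n = (τ₀μ₀ + τ_data·x̄)/(τ₀+τ_data), with τ₀=1/σ₀² and τ_data=n/σ².
Here τ₀ = 1/114.1 = 0.008764 and τ_data = 11/57.8 = 0.190311, so τ_n = 0.199075.
Rearranging for μ₀: μ₀ = (μ_n·τ_n − τ_data·x̄)/τ₀ = (-3.7497·0.199075 − 0.190311·-3.6) / 0.008764 = -0.061352/0.008764 ≈ -7.0.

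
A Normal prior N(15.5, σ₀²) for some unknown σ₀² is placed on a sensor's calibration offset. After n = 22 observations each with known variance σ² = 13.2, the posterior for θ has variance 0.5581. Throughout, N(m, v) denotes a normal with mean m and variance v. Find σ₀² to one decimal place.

σ₀² = 8.0

For the Normal–Normal model with known σ², precisions add: τ_n = τ₀ + n/σ².
So 1/σ₀² = 1/0.5581 − 22/13.2 = 1.791794 − 1.666667 = 0.125127.
Hence σ₀² = 1/0.125127 ≈ 8.0.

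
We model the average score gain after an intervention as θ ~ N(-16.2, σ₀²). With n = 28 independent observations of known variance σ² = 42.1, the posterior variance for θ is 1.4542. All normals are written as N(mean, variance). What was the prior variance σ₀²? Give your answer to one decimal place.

For the Normal–Normal model with known σ², precisions add: τ_n = τ₀ + n/σ².
So 1/σ₀² = 1/1.4542 − 28/42.1 = 0.687663 − 0.665083 = 0.022580.
Hence σ₀² = 1/0.022580 ≈ 44.3.

σ₀² = 44.3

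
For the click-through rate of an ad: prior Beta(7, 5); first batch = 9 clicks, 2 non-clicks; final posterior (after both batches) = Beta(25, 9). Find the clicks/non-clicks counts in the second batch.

9 clicks and 2 non-clicks

Sequential conjugate updates are equivalent to a single update on the pooled data, so total successes = posterior α − prior α and total failures = posterior β − prior β.
Total across both batches: 25−7=18 clicks, 9−5=4 non-clicks.
Subtract the first batch: 18−9=9 clicks and 4−2=2 non-clicks.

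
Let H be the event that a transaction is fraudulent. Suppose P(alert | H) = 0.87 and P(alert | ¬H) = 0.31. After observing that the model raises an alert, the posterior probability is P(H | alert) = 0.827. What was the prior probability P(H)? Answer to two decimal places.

In odds form, posterior odds = prior odds × likelihood ratio, so prior odds = posterior odds ÷ LR.
Posterior odds = 0.827/(1−0.827) = 4.7803. LR = 0.87/0.31 = 2.8065.
Prior odds = 4.7803/2.8065 = 1.7033, so P(H) = 1.7033/(1+1.7033) ≈ 0.63.

P(H) = 0.63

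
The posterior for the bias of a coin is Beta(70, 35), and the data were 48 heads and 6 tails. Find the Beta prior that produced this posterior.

Beta(22, 29)

Under Beta–binomial conjugacy the posterior parameters are (α+s, β+f).
So α = 70 − 48 = 22 and β = 35 − 6 = 29.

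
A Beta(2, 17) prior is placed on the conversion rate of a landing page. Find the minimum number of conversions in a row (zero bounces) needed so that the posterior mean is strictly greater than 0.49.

After k conversions and 0 bounces the posterior is Beta(2+k, 17), with mean (2+k)/(2+17+k).
Set (2+k)/(19+k) > 0.49 and solve: k > (0.49·19 − 2)/(1 − 0.49) = 14.333.
The smallest integer exceeding 14.333 is 15.

k = 15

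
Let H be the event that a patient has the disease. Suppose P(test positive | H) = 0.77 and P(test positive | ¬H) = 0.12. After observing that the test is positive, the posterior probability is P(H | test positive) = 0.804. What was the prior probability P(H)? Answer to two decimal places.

Bayes' rule in odds form gives O(H|E) = O(H)·[P(E|H)/P(E|¬H)], hence O(H) = O(H|E)/LR.
Posterior odds = 0.804/(1−0.804) = 4.1020. LR = 0.77/0.12 = 6.4167.
Prior odds = 4.1020/6.4167 = 0.6393, so P(H) = 0.6393/(1+0.6393) ≈ 0.39.

P(H) = 0.39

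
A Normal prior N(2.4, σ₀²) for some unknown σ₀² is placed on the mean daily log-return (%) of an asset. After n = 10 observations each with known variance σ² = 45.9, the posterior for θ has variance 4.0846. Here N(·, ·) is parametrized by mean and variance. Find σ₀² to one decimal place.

For the Normal–Normal model with known σ², precisions add: τ_n = τ₀ + n/σ².
So 1/σ₀² = 1/4.0846 − 10/45.9 = 0.244822 − 0.217865 = 0.026957.
Hence σ₀² = 1/0.026957 ≈ 37.1.

σ₀² = 37.1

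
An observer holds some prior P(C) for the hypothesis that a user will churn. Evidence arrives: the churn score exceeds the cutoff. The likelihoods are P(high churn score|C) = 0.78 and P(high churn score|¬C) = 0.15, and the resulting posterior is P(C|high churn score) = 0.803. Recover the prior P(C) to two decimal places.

P(C) = 0.44

In odds form, posterior odds = prior odds × likelihood ratio, so prior odds = posterior odds ÷ LR.
Posterior odds = 0.803/(1−0.803) = 4.0761. LR = 0.78/0.15 = 5.2000.
Prior odds = 4.0761/5.2000 = 0.7839, so P(C) = 0.7839/(1+0.7839) ≈ 0.44.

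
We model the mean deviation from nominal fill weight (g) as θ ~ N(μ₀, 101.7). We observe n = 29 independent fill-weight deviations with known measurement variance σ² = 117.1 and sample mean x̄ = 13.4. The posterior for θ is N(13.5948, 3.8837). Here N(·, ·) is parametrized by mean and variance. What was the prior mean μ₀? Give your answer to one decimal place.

μ₀ = 18.5

The posterior mean is a precision-weighted average: μ_n = (τ₀μ₀ + τ_data·x̄)/(τ₀+τ_data), with τ₀=1/σ₀² and τ_data=n/σ².
Here τ₀ = 1/101.7 = 0.009833 and τ_data = 29/117.1 = 0.247652, so τ_n = 0.257485.
Rearranging for μ₀: μ₀ = (μ_n·τ_n − τ_data·x̄)/τ₀ = (13.5948·0.257485 − 0.247652·13.4) / 0.009833 = 0.181920/0.009833 ≈ 18.5.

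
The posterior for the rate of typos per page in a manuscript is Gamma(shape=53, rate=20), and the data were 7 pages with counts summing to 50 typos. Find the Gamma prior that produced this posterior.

A Gamma(α, β) prior (rate parametrization) on a Poisson rate with n observations summing to S gives posterior Gamma(α+S, β+n).
So α = 53 − 50 = 3 and β = 20 − 7 = 13.

Gamma(shape=3, rate=13)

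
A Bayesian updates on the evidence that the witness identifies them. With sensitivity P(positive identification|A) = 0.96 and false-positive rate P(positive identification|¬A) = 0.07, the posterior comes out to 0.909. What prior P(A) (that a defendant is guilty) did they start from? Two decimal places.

Bayes' rule in odds form gives O(A|E) = O(A)·[P(E|A)/P(E|¬A)], hence O(A) = O(A|E)/LR.
Posterior odds = 0.909/(1−0.909) = 9.9890. LR = 0.96/0.07 = 13.7143.
Prior odds = 9.9890/13.7143 = 0.7284, so P(A) = 0.7284/(1+0.7284) ≈ 0.42.

P(A) = 0.42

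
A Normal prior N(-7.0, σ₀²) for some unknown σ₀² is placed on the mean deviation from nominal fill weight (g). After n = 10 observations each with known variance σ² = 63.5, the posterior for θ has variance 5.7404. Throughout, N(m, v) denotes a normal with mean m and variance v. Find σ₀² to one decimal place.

σ₀² = 59.8

For the Normal–Normal model with known σ², precisions add: τ_n = τ₀ + n/σ².
So 1/σ₀² = 1/5.7404 − 10/63.5 = 0.174204 − 0.157480 = 0.016724.
Hence σ₀² = 1/0.016724 ≈ 59.8.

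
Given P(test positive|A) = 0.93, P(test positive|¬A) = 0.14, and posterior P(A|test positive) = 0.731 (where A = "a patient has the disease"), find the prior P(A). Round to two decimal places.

P(A) = 0.29

In odds form, posterior odds = prior odds × likelihood ratio, so prior odds = posterior odds ÷ LR.
Posterior odds = 0.731/(1−0.731) = 2.7175. LR = 0.93/0.14 = 6.6429.
Prior odds = 2.7175/6.6429 = 0.4091, so P(A) = 0.4091/(1+0.4091) ≈ 0.29.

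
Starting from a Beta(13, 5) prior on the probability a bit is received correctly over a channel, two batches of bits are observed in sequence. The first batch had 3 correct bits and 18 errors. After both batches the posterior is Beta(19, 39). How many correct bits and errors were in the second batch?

Sequential conjugate updates are equivalent to a single update on the pooled data, so total successes = posterior α − prior α and total failures = posterior β − prior β.
Total across both batches: 19−13=6 correct bits, 39−5=34 errors.
Subtract the first batch: 6−3=3 correct bits and 34−18=16 errors.

3 correct bits and 16 errors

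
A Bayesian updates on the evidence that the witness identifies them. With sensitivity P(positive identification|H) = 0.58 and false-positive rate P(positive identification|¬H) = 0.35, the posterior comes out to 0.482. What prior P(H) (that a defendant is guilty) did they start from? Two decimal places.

In odds form, posterior odds = prior odds × likelihood ratio, so prior odds = posterior odds ÷ LR.
Posterior odds = 0.482/(1−0.482) = 0.9305. LR = 0.58/0.35 = 1.6571.
Prior odds = 0.9305/1.6571 = 0.5615, so P(H) = 0.5615/(1+0.5615) ≈ 0.36.

P(H) = 0.36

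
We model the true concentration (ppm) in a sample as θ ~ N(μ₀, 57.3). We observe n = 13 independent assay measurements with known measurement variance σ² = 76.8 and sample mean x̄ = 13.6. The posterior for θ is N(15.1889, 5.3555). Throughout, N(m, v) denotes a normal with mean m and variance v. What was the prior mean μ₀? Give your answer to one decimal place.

μ₀ = 30.6

The posterior mean is a precision-weighted average: μ_n = (τ₀μ₀ + τ_data·x̄)/(τ₀+τ_data), with τ₀=1/σ₀² and τ_data=n/σ².
Here τ₀ = 1/57.3 = 0.017452 and τ_data = 13/76.8 = 0.169271, so τ_n = 0.186723.
Rearranging for μ₀: μ₀ = (μ_n·τ_n − τ_data·x̄)/τ₀ = (15.1889·0.186723 − 0.169271·13.6) / 0.017452 = 0.534031/0.017452 ≈ 30.6.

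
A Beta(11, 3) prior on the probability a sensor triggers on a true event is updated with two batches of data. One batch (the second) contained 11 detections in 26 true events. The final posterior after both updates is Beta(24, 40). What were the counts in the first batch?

2 detections and 22 misses

Because Beta–binomial updating is additive in the counts, the combined data contributed (α_post−α_prior, β_post−β_prior) successes and failures.
Total across both batches: 24−11=13 detections, 40−3=37 misses.
Subtract the second batch: 13−11=2 detections and 37−15=22 misses.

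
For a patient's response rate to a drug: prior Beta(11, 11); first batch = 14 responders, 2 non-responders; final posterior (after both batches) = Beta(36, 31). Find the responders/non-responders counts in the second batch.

11 responders and 18 non-responders

Sequential conjugate updates are equivalent to a single update on the pooled data, so total successes = posterior α − prior α and total failures = posterior β − prior β.
Total across both batches: 36−11=25 responders, 31−11=20 non-responders.
Subtract the first batch: 25−14=11 responders and 20−2=18 non-responders.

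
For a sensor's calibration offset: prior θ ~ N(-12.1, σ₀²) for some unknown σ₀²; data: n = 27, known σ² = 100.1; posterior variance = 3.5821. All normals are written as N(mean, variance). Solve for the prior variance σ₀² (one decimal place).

σ₀² = 106.0

For the Normal–Normal model with known σ², precisions add: τ_n = τ₀ + n/σ².
So 1/σ₀² = 1/3.5821 − 27/100.1 = 0.279166 − 0.269730 = 0.009436.
Hence σ₀² = 1/0.009436 ≈ 106.0.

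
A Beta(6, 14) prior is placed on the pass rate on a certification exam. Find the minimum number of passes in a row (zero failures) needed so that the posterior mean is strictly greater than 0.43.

After k passes and 0 failures the posterior is Beta(6+k, 14), with mean (6+k)/(6+14+k).
Set (6+k)/(20+k) > 0.43 and solve: k > (0.43·20 − 6)/(1 − 0.43) = 4.561.
The smallest integer exceeding 4.561 is 5.

k = 5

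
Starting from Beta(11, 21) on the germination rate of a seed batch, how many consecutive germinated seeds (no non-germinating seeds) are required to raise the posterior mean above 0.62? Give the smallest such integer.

After k germinated seeds and 0 non-germinating seeds the posterior is Beta(11+k, 21), with mean (11+k)/(11+21+k).
Set (11+k)/(32+k) > 0.62 and solve: k > (0.62·32 − 11)/(1 − 0.62) = 23.263.
The smallest integer exceeding 23.263 is 24.

k = 24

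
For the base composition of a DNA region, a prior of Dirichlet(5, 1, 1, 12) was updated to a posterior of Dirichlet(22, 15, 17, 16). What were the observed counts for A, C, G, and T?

For a Dirichlet(α) prior with multinomial counts c, the posterior is Dirichlet(α + c) componentwise.
Counts are posterior − prior componentwise: 22−5=17, 15−1=14, 17−1=16, 16−12=4.

counts (17, 14, 16, 4)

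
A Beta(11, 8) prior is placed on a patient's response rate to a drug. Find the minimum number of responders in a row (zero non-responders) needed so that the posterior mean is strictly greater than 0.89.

After k responders and 0 non-responders the posterior is Beta(11+k, 8), with mean (11+k)/(11+8+k).
Set (11+k)/(19+k) > 0.89 and solve: k > (0.89·19 − 11)/(1 − 0.89) = 53.727.
The smallest integer exceeding 53.727 is 54, and checking k=54: (65)/(73) = 0.8904 > 0.89.

k = 54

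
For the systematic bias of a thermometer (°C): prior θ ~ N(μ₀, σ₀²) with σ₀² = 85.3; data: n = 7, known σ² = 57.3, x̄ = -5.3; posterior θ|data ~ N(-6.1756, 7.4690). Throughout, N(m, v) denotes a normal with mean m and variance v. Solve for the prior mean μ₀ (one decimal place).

The posterior mean is a precision-weighted average: μ_n = (τ₀μ₀ + τ_data·x̄)/(τ₀+τ_data), with τ₀=1/σ₀² and τ_data=n/σ².
Here τ₀ = 1/85.3 = 0.011723 and τ_data = 7/57.3 = 0.122164, so τ_n = 0.133887.
Rearranging for μ₀: μ₀ = (μ_n·τ_n − τ_data·x̄)/τ₀ = (-6.1756·0.133887 − 0.122164·-5.3) / 0.011723 = -0.179363/0.011723 ≈ -15.3.

μ₀ = -15.3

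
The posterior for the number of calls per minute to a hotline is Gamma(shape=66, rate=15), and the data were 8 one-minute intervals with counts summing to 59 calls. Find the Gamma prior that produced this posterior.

A Gamma(α, β) prior (rate parametrization) on a Poisson rate with n observations summing to S gives posterior Gamma(α+S, β+n).
So α = 66 − 59 = 7 and β = 15 − 8 = 7.

Gamma(shape=7, rate=7)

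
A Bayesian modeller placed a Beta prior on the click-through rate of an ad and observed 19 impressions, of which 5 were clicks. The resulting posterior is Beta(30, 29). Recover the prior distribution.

Beta(25, 15)

A Beta(a, b) prior with s successes and f failures in binomial data gives a Beta(a+s, b+f) posterior.
So a = 30 − 5 = 25 and b = 29 − 14 = 15.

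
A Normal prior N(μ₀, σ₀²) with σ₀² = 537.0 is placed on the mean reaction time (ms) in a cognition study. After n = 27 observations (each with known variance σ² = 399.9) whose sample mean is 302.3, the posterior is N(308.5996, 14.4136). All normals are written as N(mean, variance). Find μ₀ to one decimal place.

The posterior mean is a precision-weighted average: μ_n = (τ₀μ₀ + τ_data·x̄)/(τ₀+τ_data), with τ₀=1/σ₀² and τ_data=n/σ².
Here τ₀ = 1/537.0 = 0.001862 and τ_data = 27/399.9 = 0.067517, so τ_n = 0.069379.
Rearranging for μ₀: μ₀ = (μ_n·τ_n − τ_data·x̄)/τ₀ = (308.5996·0.069379 − 0.067517·302.3) / 0.001862 = 0.999943/0.001862 ≈ 537.0.

μ₀ = 537.0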